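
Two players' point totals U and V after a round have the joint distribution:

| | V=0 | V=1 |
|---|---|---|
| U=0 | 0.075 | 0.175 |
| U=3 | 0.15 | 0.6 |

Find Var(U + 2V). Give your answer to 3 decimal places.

E[U] = 2.25,  E[V] = 0.775,  E[UV] = 1.8
Var(U) = 6.75 − (2.25)² = 1.6875;  Var(V) = 0.775 − (0.775)² = 0.174375
cov(U,V) = 1.8 − (2.25)(0.775) = 0.05625
Var(U + 2V) = (1)²·1.6875 + (2)²·0.174375 + 2·(1)·(2)·0.05625 = 2.61

2.610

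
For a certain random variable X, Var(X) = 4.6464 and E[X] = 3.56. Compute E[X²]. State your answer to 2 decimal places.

17.32

E[X²] = Var(X) + (E[X])² = 4.6464 + (3.56)² = 17.32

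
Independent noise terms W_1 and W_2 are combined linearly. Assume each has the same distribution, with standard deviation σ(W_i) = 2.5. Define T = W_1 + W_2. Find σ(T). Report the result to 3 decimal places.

3.536

V(W_i) = (2.5)² = 6.25
By independence, V(T) = (1)²V(W_1) + (1)²V(W_2)
= (1)²·6.25 + (1)²·6.25 = 12.5
σ(T) = √12.5 ≈ 3.536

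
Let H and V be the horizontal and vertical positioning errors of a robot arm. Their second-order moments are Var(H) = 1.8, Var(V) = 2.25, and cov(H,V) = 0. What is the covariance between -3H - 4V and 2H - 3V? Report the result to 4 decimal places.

16.2000

cov(-3H - 4V, 2H - 3V) = (-3)(2)Var(H) + (-4)(-3)Var(V) + [(-3)(-3) + (-4)(2)]cov(H,V)
= -6·1.8 + 12·2.25 + 1·0 = 16.2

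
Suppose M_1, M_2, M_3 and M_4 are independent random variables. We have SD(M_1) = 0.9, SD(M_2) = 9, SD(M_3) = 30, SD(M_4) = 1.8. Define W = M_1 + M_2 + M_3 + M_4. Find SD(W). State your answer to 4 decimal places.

31.3855

Var(M_1) = 0.81, Var(M_2) = 81, Var(M_3) = 900, Var(M_4) = 3.24
By independence, Var(W) = (1)²Var(M_1) + (1)²Var(M_2) + (1)²Var(M_3) + (1)²Var(M_4)
= (1)²·0.81 + (1)²·81 + (1)²·900 + (1)²·3.24 = 985.05
SD(W) = √985.05 ≈ 31.3855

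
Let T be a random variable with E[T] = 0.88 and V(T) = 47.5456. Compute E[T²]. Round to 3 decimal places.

E[T²] = V(T) + (E[T])² = 47.5456 + (0.88)² = 48.32

48.320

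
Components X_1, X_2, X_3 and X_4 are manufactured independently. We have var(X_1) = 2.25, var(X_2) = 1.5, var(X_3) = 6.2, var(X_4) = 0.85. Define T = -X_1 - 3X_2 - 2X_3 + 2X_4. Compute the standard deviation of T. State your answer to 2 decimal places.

By independence, var(T) = (-1)²var(X_1) + (-3)²var(X_2) + (-2)²var(X_3) + (2)²var(X_4)
= (-1)²·2.25 + (-3)²·1.5 + (-2)²·6.2 + (2)²·0.85 = 43.95
sd(T) = √43.95 ≈ 6.63

6.63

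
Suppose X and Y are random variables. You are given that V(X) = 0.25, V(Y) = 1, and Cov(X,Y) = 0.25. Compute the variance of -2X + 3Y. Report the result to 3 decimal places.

7.000

V(-2X + 3Y) = (-2)²·V(X) + (3)²·V(Y) + 2·(-2)·(3)·Cov(X,Y)
= 4·0.25 + 9·1 + -12·0.25 = 7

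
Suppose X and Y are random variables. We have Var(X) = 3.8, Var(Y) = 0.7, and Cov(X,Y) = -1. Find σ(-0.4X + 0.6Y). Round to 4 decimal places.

Var(-0.4X + 0.6Y) = (-0.4)²·Var(X) + (0.6)²·Var(Y) + 2·(-0.4)·(0.6)·Cov(X,Y)
= 0.16·3.8 + 0.36·0.7 + -0.48·-1 = 1.34
σ(-0.4X + 0.6Y) = √1.34 ≈ 1.1576

1.1576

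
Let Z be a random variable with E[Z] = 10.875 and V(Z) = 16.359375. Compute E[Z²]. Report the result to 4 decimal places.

E[Z²] = V(Z) + (E[Z])² = 16.359375 + (10.875)² = 134.625

134.6250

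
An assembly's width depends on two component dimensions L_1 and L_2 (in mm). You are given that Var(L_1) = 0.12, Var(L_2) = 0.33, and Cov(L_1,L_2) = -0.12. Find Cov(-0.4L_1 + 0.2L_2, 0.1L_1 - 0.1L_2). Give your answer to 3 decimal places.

Cov(-0.4L_1 + 0.2L_2, 0.1L_1 - 0.1L_2) = (-0.4)(0.1)Var(L_1) + (0.2)(-0.1)Var(L_2) + [(-0.4)(-0.1) + (0.2)(0.1)]Cov(L_1,L_2)
= -0.04·0.12 + -0.02·0.33 + 0.06·-0.12 = -0.0186

-0.019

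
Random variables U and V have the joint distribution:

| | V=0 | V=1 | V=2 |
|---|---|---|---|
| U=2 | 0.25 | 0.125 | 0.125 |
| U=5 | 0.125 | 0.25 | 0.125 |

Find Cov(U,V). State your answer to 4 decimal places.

0.1875

E[U] = 3.5,  E[V] = 0.875
E[UV] = 3.25
Cov(U,V) = E[UV] − E[U]E[V] = 3.25 − (3.5)(0.875) = 0.1875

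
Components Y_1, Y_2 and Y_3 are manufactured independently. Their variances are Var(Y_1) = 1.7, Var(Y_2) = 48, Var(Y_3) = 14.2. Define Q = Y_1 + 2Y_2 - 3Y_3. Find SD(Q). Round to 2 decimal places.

17.93

By independence, Var(Q) = (1)²Var(Y_1) + (2)²Var(Y_2) + (-3)²Var(Y_3)
= (1)²·1.7 + (2)²·48 + (-3)²·14.2 = 321.5
SD(Q) = √321.5 ≈ 17.93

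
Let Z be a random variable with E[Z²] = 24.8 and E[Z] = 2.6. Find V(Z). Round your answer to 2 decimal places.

V(Z) = 24.8 − (2.6)² = 18.04

18.04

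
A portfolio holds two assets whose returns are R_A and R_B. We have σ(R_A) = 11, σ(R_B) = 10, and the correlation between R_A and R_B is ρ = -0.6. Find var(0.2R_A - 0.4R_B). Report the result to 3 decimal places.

var(R_A) = (11)² = 121;  var(R_B) = (10)² = 100
Cov(R_A,R_B) = ρ·σ(R_A)·σ(R_B) = -0.6·11·10 = -66
var(0.2R_A - 0.4R_B) = (0.2)²·var(R_A) + (-0.4)²·var(R_B) + 2·(0.2)·(-0.4)·Cov(R_A,R_B)
= 0.04·121 + 0.16·100 + -0.16·-66 = 31.4

31.400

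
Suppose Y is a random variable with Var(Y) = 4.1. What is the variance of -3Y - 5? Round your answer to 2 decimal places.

Var(-3Y - 5) = (-3)²·Var(Y) = 9·4.1 = 36.9

36.90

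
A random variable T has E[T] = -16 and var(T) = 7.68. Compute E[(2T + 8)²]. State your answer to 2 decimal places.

E[2T + 8] = 2·-16 + 8 = -24
var(2T + 8) = (2)²·7.68 = 30.72
E[(2T + 8)²] = var((2T + 8)) + (E[(2T + 8)])² = 30.72 + (-24)² = 606.72

606.72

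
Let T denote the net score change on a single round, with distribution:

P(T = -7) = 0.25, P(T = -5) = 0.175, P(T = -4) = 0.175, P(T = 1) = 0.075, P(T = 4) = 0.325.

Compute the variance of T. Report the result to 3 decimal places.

E[T] = (-7)(0.25) + (-5)(0.175) + (-4)(0.175) + (1)(0.075) + (4)(0.325) = -1.95
E[T²] = (-7)²(0.25) + (-5)²(0.175) + (-4)²(0.175) + (1)²(0.075) + (4)²(0.325) = 24.7
Var(T) = E[T²] − (E[T])² = 24.7 − (-1.95)² = 20.8975

20.898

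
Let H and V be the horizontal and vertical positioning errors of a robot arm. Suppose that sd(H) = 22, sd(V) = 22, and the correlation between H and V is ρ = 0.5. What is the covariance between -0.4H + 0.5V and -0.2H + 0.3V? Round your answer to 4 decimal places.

58.0800

Var(H) = (22)² = 484;  Var(V) = (22)² = 484
Cov(H,V) = ρ·sd(H)·sd(V) = 0.5·22·22 = 242
Cov(-0.4H + 0.5V, -0.2H + 0.3V) = (-0.4)(-0.2)Var(H) + (0.5)(0.3)Var(V) + [(-0.4)(0.3) + (0.5)(-0.2)]Cov(H,V)
= 0.08·484 + 0.15·484 + -0.22·242 = 58.08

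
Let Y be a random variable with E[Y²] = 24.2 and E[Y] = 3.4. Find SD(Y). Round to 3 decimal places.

3.555

V(Y) = 24.2 − (3.4)² = 12.64
SD(Y) = √12.64 ≈ 3.555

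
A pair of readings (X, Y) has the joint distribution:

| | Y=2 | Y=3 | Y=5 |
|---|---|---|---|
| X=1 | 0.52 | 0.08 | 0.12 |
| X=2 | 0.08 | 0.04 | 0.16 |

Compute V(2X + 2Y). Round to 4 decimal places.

E[X] = 1.28,  E[Y] = 2.96,  E[XY] = 4.04
V(X) = 1.84 − (1.28)² = 0.2016;  V(Y) = 10.48 − (2.96)² = 1.7184
cov(X,Y) = 4.04 − (1.28)(2.96) = 0.2512
V(2X + 2Y) = (2)²·0.2016 + (2)²·1.7184 + 2·(2)·(2)·0.2512 = 9.6896

9.6896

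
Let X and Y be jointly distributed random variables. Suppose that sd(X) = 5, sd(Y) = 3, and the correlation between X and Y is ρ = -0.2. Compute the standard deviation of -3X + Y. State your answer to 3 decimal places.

V(X) = (5)² = 25;  V(Y) = (3)² = 9
Cov(X,Y) = ρ·sd(X)·sd(Y) = -0.2·5·3 = -3
V(-3X + Y) = (-3)²·V(X) + (1)²·V(Y) + 2·(-3)·(1)·Cov(X,Y)
= 9·25 + 1·9 + -6·-3 = 252
sd(-3X + Y) = √252 ≈ 15.875

15.875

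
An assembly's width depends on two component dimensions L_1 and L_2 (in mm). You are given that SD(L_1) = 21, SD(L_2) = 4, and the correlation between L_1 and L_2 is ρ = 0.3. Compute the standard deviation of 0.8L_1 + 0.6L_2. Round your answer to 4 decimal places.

17.6690

var(L_1) = (21)² = 441;  var(L_2) = (4)² = 16
cov(L_1,L_2) = ρ·SD(L_1)·SD(L_2) = 0.3·21·4 = 25.2
var(0.8L_1 + 0.6L_2) = (0.8)²·var(L_1) + (0.6)²·var(L_2) + 2·(0.8)·(0.6)·cov(L_1,L_2)
= 0.64·441 + 0.36·16 + 0.96·25.2 = 312.192
SD(0.8L_1 + 0.6L_2) = √312.192 ≈ 17.6690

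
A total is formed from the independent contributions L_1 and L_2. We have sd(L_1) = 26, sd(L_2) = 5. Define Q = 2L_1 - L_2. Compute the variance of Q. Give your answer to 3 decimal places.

2729.000

Var(L_1) = 676, Var(L_2) = 25
By independence, Var(Q) = (2)²Var(L_1) + (-1)²Var(L_2)
= (2)²·676 + (-1)²·25 = 2729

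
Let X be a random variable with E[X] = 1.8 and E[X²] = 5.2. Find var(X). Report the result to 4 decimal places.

1.9600

var(X) = 5.2 − (1.8)² = 1.96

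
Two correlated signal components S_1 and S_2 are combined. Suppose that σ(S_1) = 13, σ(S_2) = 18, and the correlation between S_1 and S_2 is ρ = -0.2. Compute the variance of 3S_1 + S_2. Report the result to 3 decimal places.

V(S_1) = (13)² = 169;  V(S_2) = (18)² = 324
cov(S_1,S_2) = ρ·σ(S_1)·σ(S_2) = -0.2·13·18 = -46.8
V(3S_1 + S_2) = (3)²·V(S_1) + (1)²·V(S_2) + 2·(3)·(1)·cov(S_1,S_2)
= 9·169 + 1·324 + 6·-46.8 = 1564.2

1564.200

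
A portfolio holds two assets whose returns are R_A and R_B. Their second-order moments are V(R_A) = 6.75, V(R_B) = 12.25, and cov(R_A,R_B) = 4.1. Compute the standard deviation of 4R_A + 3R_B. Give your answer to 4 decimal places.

17.7947

V(4R_A + 3R_B) = (4)²·V(R_A) + (3)²·V(R_B) + 2·(4)·(3)·cov(R_A,R_B)
= 16·6.75 + 9·12.25 + 24·4.1 = 316.65
SD(4R_A + 3R_B) = √316.65 ≈ 17.7947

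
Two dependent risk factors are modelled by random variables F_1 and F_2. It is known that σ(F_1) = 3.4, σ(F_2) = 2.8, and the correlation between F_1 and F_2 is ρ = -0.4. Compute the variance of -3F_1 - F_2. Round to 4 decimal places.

89.0320

var(F_1) = (3.4)² = 11.56;  var(F_2) = (2.8)² = 7.84
Cov(F_1,F_2) = ρ·σ(F_1)·σ(F_2) = -0.4·3.4·2.8 = -3.808
var(-3F_1 - F_2) = (-3)²·var(F_1) + (-1)²·var(F_2) + 2·(-3)·(-1)·Cov(F_1,F_2)
= 9·11.56 + 1·7.84 + 6·-3.808 = 89.032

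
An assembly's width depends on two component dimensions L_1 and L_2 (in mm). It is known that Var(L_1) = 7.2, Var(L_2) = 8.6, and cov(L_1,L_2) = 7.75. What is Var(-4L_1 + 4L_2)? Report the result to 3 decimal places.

Var(-4L_1 + 4L_2) = (-4)²·Var(L_1) + (4)²·Var(L_2) + 2·(-4)·(4)·cov(L_1,L_2)
= 16·7.2 + 16·8.6 + -32·7.75 = 4.8

4.800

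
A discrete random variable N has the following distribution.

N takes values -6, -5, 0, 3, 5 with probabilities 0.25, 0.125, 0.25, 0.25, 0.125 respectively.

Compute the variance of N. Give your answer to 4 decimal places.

E[N] = (-6)(0.25) + (-5)(0.125) + (0)(0.25) + (3)(0.25) + (5)(0.125) = -0.75
E[N²] = (-6)²(0.25) + (-5)²(0.125) + (0)²(0.25) + (3)²(0.25) + (5)²(0.125) = 17.5
Var(N) = E[N²] − (E[N])² = 17.5 − (-0.75)² = 16.9375

16.9375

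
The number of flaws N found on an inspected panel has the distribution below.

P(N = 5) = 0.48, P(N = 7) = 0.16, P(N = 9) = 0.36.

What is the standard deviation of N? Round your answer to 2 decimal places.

E[N] = (5)(0.48) + (7)(0.16) + (9)(0.36) = 6.76
E[N²] = (5)²(0.48) + (7)²(0.16) + (9)²(0.36) = 49
var(N) = E[N²] − (E[N])² = 49 − (6.76)² = 3.3024
SD(N) = √3.3024 ≈ 1.82

1.82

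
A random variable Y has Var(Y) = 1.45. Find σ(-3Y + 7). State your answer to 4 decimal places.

Var(-3Y + 7) = (-3)²·1.45 = 13.05
σ(-3Y + 7) = √13.05 ≈ 3.6125

3.6125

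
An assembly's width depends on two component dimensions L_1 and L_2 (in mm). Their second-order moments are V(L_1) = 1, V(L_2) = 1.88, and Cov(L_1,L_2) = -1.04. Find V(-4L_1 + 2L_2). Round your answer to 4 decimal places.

V(-4L_1 + 2L_2) = (-4)²·V(L_1) + (2)²·V(L_2) + 2·(-4)·(2)·Cov(L_1,L_2)
= 16·1 + 4·1.88 + -16·-1.04 = 40.16

40.1600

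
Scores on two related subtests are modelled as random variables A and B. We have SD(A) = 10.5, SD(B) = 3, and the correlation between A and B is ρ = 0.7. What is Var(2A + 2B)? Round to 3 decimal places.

Var(A) = (10.5)² = 110.25;  Var(B) = (3)² = 9
Cov(A,B) = ρ·SD(A)·SD(B) = 0.7·10.5·3 = 22.05
Var(2A + 2B) = (2)²·Var(A) + (2)²·Var(B) + 2·(2)·(2)·Cov(A,B)
= 4·110.25 + 4·9 + 8·22.05 = 653.4

653.400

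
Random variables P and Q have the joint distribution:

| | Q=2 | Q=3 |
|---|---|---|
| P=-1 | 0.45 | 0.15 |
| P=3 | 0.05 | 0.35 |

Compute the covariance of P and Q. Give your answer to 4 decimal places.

0.6000

E[P] = 0.6,  E[Q] = 2.5
E[PQ] = 2.1
cov(P,Q) = E[PQ] − E[P]E[Q] = 2.1 − (0.6)(2.5) = 0.6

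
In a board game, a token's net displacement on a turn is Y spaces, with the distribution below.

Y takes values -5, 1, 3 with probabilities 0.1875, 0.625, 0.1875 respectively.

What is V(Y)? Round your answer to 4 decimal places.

6.9375

E[Y] = (-5)(0.1875) + (1)(0.625) + (3)(0.1875) = 0.25
E[Y²] = (-5)²(0.1875) + (1)²(0.625) + (3)²(0.1875) = 7
V(Y) = E[Y²] − (E[Y])² = 7 − (0.25)² = 6.9375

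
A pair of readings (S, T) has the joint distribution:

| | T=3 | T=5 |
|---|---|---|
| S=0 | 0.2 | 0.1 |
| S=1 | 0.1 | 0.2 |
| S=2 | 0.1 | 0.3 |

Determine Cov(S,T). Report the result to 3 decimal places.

0.280

E[S] = 1.1,  E[T] = 4.2
E[ST] = 4.9
Cov(S,T) = E[ST] − E[S]E[T] = 4.9 − (1.1)(4.2) = 0.28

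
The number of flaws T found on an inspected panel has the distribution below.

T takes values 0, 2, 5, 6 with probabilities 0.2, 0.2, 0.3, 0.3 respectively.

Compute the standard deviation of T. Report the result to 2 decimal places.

E[T] = (0)(0.2) + (2)(0.2) + (5)(0.3) + (6)(0.3) = 3.7
E[T²] = (0)²(0.2) + (2)²(0.2) + (5)²(0.3) + (6)²(0.3) = 19.1
Var(T) = E[T²] − (E[T])² = 19.1 − (3.7)² = 5.41
SD(T) = √5.41 ≈ 2.33

2.33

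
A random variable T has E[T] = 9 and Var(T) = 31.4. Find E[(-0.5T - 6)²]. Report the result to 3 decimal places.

118.100

E[-0.5T - 6] = -0.5·9 − 6 = -10.5
Var(-0.5T - 6) = (-0.5)²·31.4 = 7.85
E[(-0.5T - 6)²] = Var((-0.5T - 6)) + (E[(-0.5T - 6)])² = 7.85 + (-10.5)² = 118.1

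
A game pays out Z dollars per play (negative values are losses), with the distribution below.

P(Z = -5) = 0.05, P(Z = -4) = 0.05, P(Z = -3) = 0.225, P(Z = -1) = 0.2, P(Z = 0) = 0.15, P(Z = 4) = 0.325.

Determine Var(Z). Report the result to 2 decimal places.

9.47

E[Z] = (-5)(0.05) + (-4)(0.05) + (-3)(0.225) + (-1)(0.2) + (0)(0.15) + (4)(0.325) = -0.025
E[Z²] = (-5)²(0.05) + (-4)²(0.05) + (-3)²(0.225) + (-1)²(0.2) + (0)²(0.15) + (4)²(0.325) = 9.475
Var(Z) = E[Z²] − (E[Z])² = 9.475 − (-0.025)² = 9.474375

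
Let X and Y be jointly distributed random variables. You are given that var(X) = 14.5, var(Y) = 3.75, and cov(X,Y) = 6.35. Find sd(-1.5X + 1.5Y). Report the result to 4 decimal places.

3.5338

var(-1.5X + 1.5Y) = (-1.5)²·var(X) + (1.5)²·var(Y) + 2·(-1.5)·(1.5)·cov(X,Y)
= 2.25·14.5 + 2.25·3.75 + -4.5·6.35 = 12.4875
sd(-1.5X + 1.5Y) = √12.4875 ≈ 3.5338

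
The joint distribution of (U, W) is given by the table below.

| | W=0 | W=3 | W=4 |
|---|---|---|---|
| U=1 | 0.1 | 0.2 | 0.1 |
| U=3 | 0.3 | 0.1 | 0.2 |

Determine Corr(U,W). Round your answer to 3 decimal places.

E[U] = 2.2,  E[W] = 2.1
E[UW] = 4.3
Cov(U,W) = E[UW] − E[U]E[W] = 4.3 − (2.2)(2.1) = -0.32
Var(U) = 0.96,  Var(W) = 3.09
ρ = -0.32 / √(0.96·3.09) ≈ -0.186

-0.186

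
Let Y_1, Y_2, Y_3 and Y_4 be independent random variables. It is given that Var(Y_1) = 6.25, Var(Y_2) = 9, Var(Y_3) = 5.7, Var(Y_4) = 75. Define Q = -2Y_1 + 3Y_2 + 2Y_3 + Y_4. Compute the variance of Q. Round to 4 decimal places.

By independence, Var(Q) = (-2)²Var(Y_1) + (3)²Var(Y_2) + (2)²Var(Y_3) + (1)²Var(Y_4)
= (-2)²·6.25 + (3)²·9 + (2)²·5.7 + (1)²·75 = 203.8

203.8000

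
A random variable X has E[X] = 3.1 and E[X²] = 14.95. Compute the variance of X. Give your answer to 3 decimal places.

Var(X) = 14.95 − (3.1)² = 5.34

5.340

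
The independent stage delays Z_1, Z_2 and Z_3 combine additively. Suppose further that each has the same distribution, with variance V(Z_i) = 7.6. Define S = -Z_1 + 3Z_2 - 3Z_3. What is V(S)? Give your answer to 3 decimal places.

144.400

By independence, V(S) = (-1)²V(Z_1) + (3)²V(Z_2) + (-3)²V(Z_3)
= (-1)²·7.6 + (3)²·7.6 + (-3)²·7.6 = 144.4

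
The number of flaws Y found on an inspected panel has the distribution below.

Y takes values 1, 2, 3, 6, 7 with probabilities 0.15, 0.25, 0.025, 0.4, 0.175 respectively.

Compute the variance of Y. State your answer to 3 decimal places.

5.428

E[Y] = (1)(0.15) + (2)(0.25) + (3)(0.025) + (6)(0.4) + (7)(0.175) = 4.35
E[Y²] = (1)²(0.15) + (2)²(0.25) + (3)²(0.025) + (6)²(0.4) + (7)²(0.175) = 24.35
Var(Y) = E[Y²] − (E[Y])² = 24.35 − (4.35)² = 5.4275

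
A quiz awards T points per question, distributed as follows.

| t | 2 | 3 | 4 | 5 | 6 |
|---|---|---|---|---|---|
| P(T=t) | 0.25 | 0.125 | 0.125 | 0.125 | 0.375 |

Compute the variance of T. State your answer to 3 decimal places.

E[T] = (2)(0.25) + (3)(0.125) + (4)(0.125) + (5)(0.125) + (6)(0.375) = 4.25
E[T²] = (2)²(0.25) + (3)²(0.125) + (4)²(0.125) + (5)²(0.125) + (6)²(0.375) = 20.75
Var(T) = E[T²] − (E[T])² = 20.75 − (4.25)² = 2.6875

2.688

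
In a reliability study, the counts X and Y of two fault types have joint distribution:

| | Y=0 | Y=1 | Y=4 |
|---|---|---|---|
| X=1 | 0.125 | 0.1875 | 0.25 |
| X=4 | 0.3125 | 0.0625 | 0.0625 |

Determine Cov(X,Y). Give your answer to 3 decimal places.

E[X] = 2.3125,  E[Y] = 1.5
E[XY] = 2.4375
Cov(X,Y) = E[XY] − E[X]E[Y] = 2.4375 − (2.3125)(1.5) = -1.03125

-1.031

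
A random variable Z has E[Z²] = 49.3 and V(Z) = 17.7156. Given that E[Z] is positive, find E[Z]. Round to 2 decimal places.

(E[Z])² = E[Z²] − V(Z) = 49.3 − 17.7156 = 31.5844
E[Z] = √31.5844 = 5.62

5.62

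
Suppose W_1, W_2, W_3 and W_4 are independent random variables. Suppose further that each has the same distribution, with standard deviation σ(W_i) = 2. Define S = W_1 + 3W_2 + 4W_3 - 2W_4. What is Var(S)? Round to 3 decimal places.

Var(W_i) = (2)² = 4
By independence, Var(S) = (1)²Var(W_1) + (3)²Var(W_2) + (4)²Var(W_3) + (-2)²Var(W_4)
= (1)²·4 + (3)²·4 + (4)²·4 + (-2)²·4 = 120

120.000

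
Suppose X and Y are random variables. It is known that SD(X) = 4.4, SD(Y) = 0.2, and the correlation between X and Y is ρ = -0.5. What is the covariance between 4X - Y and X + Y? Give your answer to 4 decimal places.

Var(X) = (4.4)² = 19.36;  Var(Y) = (0.2)² = 0.04
Cov(X,Y) = ρ·SD(X)·SD(Y) = -0.5·4.4·0.2 = -0.44
Cov(4X - Y, X + Y) = (4)(1)Var(X) + (-1)(1)Var(Y) + [(4)(1) + (-1)(1)]Cov(X,Y)
= 4·19.36 + -1·0.04 + 3·-0.44 = 76.08

76.0800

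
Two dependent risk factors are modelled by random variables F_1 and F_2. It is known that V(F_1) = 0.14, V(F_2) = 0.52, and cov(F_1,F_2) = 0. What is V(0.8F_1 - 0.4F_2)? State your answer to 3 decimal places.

0.173

V(0.8F_1 - 0.4F_2) = (0.8)²·V(F_1) + (-0.4)²·V(F_2) + 2·(0.8)·(-0.4)·cov(F_1,F_2)
= 0.64·0.14 + 0.16·0.52 + -0.64·0 = 0.1728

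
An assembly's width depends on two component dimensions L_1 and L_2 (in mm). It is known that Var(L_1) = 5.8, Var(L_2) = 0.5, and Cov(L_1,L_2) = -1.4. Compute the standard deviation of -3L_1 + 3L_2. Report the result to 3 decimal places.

9.050

Var(-3L_1 + 3L_2) = (-3)²·Var(L_1) + (3)²·Var(L_2) + 2·(-3)·(3)·Cov(L_1,L_2)
= 9·5.8 + 9·0.5 + -18·-1.4 = 81.9
sd(-3L_1 + 3L_2) = √81.9 ≈ 9.050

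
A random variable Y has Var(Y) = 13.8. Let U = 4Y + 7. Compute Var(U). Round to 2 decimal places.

Var(4Y + 7) = (4)²·Var(Y) = 16·13.8 = 220.8

220.80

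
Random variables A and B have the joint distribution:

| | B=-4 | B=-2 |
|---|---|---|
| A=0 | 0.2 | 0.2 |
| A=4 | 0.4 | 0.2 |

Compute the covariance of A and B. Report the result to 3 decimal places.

E[A] = 2.4,  E[B] = -3.2
E[AB] = -8
cov(A,B) = E[AB] − E[A]E[B] = -8 − (2.4)(-3.2) = -0.32

-0.320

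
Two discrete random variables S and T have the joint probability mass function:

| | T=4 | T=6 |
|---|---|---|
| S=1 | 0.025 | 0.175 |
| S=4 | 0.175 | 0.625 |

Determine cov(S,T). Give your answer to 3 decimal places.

-0.090

E[S] = 3.4,  E[T] = 5.6
E[ST] = 18.95
cov(S,T) = E[ST] − E[S]E[T] = 18.95 − (3.4)(5.6) = -0.09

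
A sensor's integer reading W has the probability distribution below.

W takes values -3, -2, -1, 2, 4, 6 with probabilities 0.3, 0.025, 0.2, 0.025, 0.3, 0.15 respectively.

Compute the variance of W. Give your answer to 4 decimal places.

12.3000

E[W] = (-3)(0.3) + (-2)(0.025) + (-1)(0.2) + (2)(0.025) + (4)(0.3) + (6)(0.15) = 1
E[W²] = (-3)²(0.3) + (-2)²(0.025) + (-1)²(0.2) + (2)²(0.025) + (4)²(0.3) + (6)²(0.15) = 13.3
Var(W) = E[W²] − (E[W])² = 13.3 − (1)² = 12.3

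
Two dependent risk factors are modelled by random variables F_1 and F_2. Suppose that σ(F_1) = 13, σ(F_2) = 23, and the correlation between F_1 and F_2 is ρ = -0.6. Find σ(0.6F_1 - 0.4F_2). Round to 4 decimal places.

15.2181

V(F_1) = (13)² = 169;  V(F_2) = (23)² = 529
Cov(F_1,F_2) = ρ·σ(F_1)·σ(F_2) = -0.6·13·23 = -179.4
V(0.6F_1 - 0.4F_2) = (0.6)²·V(F_1) + (-0.4)²·V(F_2) + 2·(0.6)·(-0.4)·Cov(F_1,F_2)
= 0.36·169 + 0.16·529 + -0.48·-179.4 = 231.592
σ(0.6F_1 - 0.4F_2) = √231.592 ≈ 15.2181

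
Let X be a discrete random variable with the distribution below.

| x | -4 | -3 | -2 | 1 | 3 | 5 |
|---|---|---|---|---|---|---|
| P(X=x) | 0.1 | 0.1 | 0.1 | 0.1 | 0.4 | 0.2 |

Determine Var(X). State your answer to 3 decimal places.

9.640

E[X] = (-4)(0.1) + (-3)(0.1) + (-2)(0.1) + (1)(0.1) + (3)(0.4) + (5)(0.2) = 1.4
E[X²] = (-4)²(0.1) + (-3)²(0.1) + (-2)²(0.1) + (1)²(0.1) + (3)²(0.4) + (5)²(0.2) = 11.6
Var(X) = E[X²] − (E[X])² = 11.6 − (1.4)² = 9.64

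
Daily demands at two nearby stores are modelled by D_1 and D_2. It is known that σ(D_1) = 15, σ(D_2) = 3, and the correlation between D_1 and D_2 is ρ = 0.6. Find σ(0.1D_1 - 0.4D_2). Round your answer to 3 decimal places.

var(D_1) = (15)² = 225;  var(D_2) = (3)² = 9
Cov(D_1,D_2) = ρ·σ(D_1)·σ(D_2) = 0.6·15·3 = 27
var(0.1D_1 - 0.4D_2) = (0.1)²·var(D_1) + (-0.4)²·var(D_2) + 2·(0.1)·(-0.4)·Cov(D_1,D_2)
= 0.01·225 + 0.16·9 + -0.08·27 = 1.53
σ(0.1D_1 - 0.4D_2) = √1.53 ≈ 1.237

1.237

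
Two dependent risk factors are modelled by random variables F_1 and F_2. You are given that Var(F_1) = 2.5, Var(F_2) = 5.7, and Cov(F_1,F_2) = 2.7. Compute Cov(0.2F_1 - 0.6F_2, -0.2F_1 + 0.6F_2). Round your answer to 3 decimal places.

-1.504

Cov(0.2F_1 - 0.6F_2, -0.2F_1 + 0.6F_2) = (0.2)(-0.2)Var(F_1) + (-0.6)(0.6)Var(F_2) + [(0.2)(0.6) + (-0.6)(-0.2)]Cov(F_1,F_2)
= -0.04·2.5 + -0.36·5.7 + 0.24·2.7 = -1.504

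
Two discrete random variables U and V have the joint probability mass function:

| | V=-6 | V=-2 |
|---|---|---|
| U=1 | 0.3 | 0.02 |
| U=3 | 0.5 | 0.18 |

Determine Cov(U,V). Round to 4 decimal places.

E[U] = 2.36,  E[V] = -5.2
E[UV] = -11.92
Cov(U,V) = E[UV] − E[U]E[V] = -11.92 − (2.36)(-5.2) = 0.352

0.3520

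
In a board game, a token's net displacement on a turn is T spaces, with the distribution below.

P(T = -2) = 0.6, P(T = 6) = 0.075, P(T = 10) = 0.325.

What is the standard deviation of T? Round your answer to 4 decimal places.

E[T] = (-2)(0.6) + (6)(0.075) + (10)(0.325) = 2.5
E[T²] = (-2)²(0.6) + (6)²(0.075) + (10)²(0.325) = 37.6
Var(T) = E[T²] − (E[T])² = 37.6 − (2.5)² = 31.35
SD(T) = √31.35 ≈ 5.5991

5.5991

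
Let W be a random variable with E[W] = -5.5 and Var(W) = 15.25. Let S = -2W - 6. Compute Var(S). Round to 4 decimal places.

61.0000

Var(-2W - 6) = (-2)²·Var(W) = 4·15.25 = 61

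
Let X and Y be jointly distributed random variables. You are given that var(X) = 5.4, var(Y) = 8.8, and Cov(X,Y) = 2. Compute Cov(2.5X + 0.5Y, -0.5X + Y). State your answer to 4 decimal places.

2.1500

Cov(2.5X + 0.5Y, -0.5X + Y) = (2.5)(-0.5)var(X) + (0.5)(1)var(Y) + [(2.5)(1) + (0.5)(-0.5)]Cov(X,Y)
= -1.25·5.4 + 0.5·8.8 + 2.25·2 = 2.15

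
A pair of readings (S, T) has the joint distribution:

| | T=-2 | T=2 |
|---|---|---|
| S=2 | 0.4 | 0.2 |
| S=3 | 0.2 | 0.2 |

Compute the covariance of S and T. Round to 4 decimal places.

0.1600

E[S] = 2.4,  E[T] = -0.4
E[ST] = -0.8
Cov(S,T) = E[ST] − E[S]E[T] = -0.8 − (2.4)(-0.4) = 0.16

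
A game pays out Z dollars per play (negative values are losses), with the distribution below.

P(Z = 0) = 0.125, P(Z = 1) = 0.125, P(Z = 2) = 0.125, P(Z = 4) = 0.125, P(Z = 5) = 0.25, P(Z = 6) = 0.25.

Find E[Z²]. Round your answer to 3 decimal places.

17.875

E[Z²] = (0)²(0.125) + (1)²(0.125) + (2)²(0.125) + (4)²(0.125) + (5)²(0.25) + (6)²(0.25) = 17.875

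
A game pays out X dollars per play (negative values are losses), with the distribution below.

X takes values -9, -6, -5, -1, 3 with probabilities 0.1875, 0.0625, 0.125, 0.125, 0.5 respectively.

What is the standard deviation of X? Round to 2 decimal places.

4.84

E[X] = (-9)(0.1875) + (-6)(0.0625) + (-5)(0.125) + (-1)(0.125) + (3)(0.5) = -1.3125
E[X²] = (-9)²(0.1875) + (-6)²(0.0625) + (-5)²(0.125) + (-1)²(0.125) + (3)²(0.5) = 25.1875
V(X) = E[X²] − (E[X])² = 25.1875 − (-1.3125)² = 23.46484375
sd(X) = √23.46484375 ≈ 4.84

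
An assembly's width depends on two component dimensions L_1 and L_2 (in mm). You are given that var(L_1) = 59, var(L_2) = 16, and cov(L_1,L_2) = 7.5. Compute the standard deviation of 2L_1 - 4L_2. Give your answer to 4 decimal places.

19.2873

var(2L_1 - 4L_2) = (2)²·var(L_1) + (-4)²·var(L_2) + 2·(2)·(-4)·cov(L_1,L_2)
= 4·59 + 16·16 + -16·7.5 = 372
sd(2L_1 - 4L_2) = √372 ≈ 19.2873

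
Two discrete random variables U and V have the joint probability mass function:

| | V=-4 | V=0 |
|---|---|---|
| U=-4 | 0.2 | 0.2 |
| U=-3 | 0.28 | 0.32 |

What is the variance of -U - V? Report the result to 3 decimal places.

E[U] = -3.4,  E[V] = -1.92,  E[UV] = 6.56
Var(U) = 11.8 − (-3.4)² = 0.24;  Var(V) = 7.68 − (-1.92)² = 3.9936
cov(U,V) = 6.56 − (-3.4)(-1.92) = 0.032
Var(-U - V) = (-1)²·0.24 + (-1)²·3.9936 + 2·(-1)·(-1)·0.032 = 4.2976

4.298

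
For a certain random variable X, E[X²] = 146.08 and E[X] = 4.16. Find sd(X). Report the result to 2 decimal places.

Var(X) = 146.08 − (4.16)² = 128.7744
sd(X) = √128.7744 ≈ 11.35

11.35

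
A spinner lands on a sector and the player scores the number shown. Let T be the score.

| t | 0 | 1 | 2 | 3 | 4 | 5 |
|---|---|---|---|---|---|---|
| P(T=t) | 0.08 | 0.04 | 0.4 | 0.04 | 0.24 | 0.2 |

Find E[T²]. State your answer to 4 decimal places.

E[T²] = (0)²(0.08) + (1)²(0.04) + (2)²(0.4) + (3)²(0.04) + (4)²(0.24) + (5)²(0.2) = 10.84

10.8400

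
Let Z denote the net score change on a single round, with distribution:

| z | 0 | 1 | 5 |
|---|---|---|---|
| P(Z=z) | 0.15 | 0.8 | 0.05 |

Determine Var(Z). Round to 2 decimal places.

E[Z] = (0)(0.15) + (1)(0.8) + (5)(0.05) = 1.05
E[Z²] = (0)²(0.15) + (1)²(0.8) + (5)²(0.05) = 2.05
Var(Z) = E[Z²] − (E[Z])² = 2.05 − (1.05)² = 0.9475

0.95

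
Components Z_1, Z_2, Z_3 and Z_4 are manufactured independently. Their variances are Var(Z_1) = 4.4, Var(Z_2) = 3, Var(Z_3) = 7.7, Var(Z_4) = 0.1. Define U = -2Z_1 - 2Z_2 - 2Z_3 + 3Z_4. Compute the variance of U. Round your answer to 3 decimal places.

By independence, Var(U) = (-2)²Var(Z_1) + (-2)²Var(Z_2) + (-2)²Var(Z_3) + (3)²Var(Z_4)
= (-2)²·4.4 + (-2)²·3 + (-2)²·7.7 + (3)²·0.1 = 61.3

61.300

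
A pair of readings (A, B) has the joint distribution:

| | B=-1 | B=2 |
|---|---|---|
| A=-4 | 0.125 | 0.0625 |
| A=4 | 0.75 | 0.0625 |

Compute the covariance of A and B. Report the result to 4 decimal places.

-0.9375

E[A] = 2.5,  E[B] = -0.625
E[AB] = -2.5
cov(A,B) = E[AB] − E[A]E[B] = -2.5 − (2.5)(-0.625) = -0.9375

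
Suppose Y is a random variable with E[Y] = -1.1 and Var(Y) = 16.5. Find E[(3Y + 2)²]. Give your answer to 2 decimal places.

E[3Y + 2] = 3·-1.1 + 2 = -1.3
Var(3Y + 2) = (3)²·16.5 = 148.5
E[(3Y + 2)²] = Var((3Y + 2)) + (E[(3Y + 2)])² = 148.5 + (-1.3)² = 150.19

150.19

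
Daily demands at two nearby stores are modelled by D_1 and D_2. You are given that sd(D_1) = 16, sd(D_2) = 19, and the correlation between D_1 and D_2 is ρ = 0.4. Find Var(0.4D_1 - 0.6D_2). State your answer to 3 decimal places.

112.552

Var(D_1) = (16)² = 256;  Var(D_2) = (19)² = 361
Cov(D_1,D_2) = ρ·sd(D_1)·sd(D_2) = 0.4·16·19 = 121.6
Var(0.4D_1 - 0.6D_2) = (0.4)²·Var(D_1) + (-0.6)²·Var(D_2) + 2·(0.4)·(-0.6)·Cov(D_1,D_2)
= 0.16·256 + 0.36·361 + -0.48·121.6 = 112.552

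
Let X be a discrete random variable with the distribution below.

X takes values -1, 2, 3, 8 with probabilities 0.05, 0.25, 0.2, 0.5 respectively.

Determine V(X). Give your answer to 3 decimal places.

9.348

E[X] = (-1)(0.05) + (2)(0.25) + (3)(0.2) + (8)(0.5) = 5.05
E[X²] = (-1)²(0.05) + (2)²(0.25) + (3)²(0.2) + (8)²(0.5) = 34.85
V(X) = E[X²] − (E[X])² = 34.85 − (5.05)² = 9.3475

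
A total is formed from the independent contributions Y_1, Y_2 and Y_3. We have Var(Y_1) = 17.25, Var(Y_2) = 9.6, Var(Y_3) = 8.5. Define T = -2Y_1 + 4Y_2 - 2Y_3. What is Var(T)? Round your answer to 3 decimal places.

By independence, Var(T) = (-2)²Var(Y_1) + (4)²Var(Y_2) + (-2)²Var(Y_3)
= (-2)²·17.25 + (4)²·9.6 + (-2)²·8.5 = 256.6

256.600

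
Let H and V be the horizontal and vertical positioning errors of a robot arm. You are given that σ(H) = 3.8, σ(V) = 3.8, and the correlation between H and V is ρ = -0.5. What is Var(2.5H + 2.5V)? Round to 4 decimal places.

Var(H) = (3.8)² = 14.44;  Var(V) = (3.8)² = 14.44
Cov(H,V) = ρ·σ(H)·σ(V) = -0.5·3.8·3.8 = -7.22
Var(2.5H + 2.5V) = (2.5)²·Var(H) + (2.5)²·Var(V) + 2·(2.5)·(2.5)·Cov(H,V)
= 6.25·14.44 + 6.25·14.44 + 12.5·-7.22 = 90.25

90.2500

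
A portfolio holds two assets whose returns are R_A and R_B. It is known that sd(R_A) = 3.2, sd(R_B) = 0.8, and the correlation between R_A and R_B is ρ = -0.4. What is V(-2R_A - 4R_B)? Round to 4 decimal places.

V(R_A) = (3.2)² = 10.24;  V(R_B) = (0.8)² = 0.64
cov(R_A,R_B) = ρ·sd(R_A)·sd(R_B) = -0.4·3.2·0.8 = -1.024
V(-2R_A - 4R_B) = (-2)²·V(R_A) + (-4)²·V(R_B) + 2·(-2)·(-4)·cov(R_A,R_B)
= 4·10.24 + 16·0.64 + 16·-1.024 = 34.816

34.8160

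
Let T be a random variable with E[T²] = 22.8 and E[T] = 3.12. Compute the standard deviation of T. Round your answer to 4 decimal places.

3.6146

var(T) = 22.8 − (3.12)² = 13.0656
SD(T) = √13.0656 ≈ 3.6146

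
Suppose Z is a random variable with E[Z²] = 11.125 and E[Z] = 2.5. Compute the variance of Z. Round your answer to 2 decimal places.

4.88

var(Z) = 11.125 − (2.5)² = 4.875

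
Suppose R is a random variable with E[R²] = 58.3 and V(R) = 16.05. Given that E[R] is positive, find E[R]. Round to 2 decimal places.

6.50

(E[R])² = E[R²] − V(R) = 58.3 − 16.05 = 42.25
E[R] = √42.25 = 6.5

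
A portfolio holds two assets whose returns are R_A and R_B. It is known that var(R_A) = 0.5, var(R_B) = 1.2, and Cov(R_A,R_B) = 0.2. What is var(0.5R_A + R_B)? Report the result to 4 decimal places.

var(0.5R_A + R_B) = (0.5)²·var(R_A) + (1)²·var(R_B) + 2·(0.5)·(1)·Cov(R_A,R_B)
= 0.25·0.5 + 1·1.2 + 1·0.2 = 1.525

1.5250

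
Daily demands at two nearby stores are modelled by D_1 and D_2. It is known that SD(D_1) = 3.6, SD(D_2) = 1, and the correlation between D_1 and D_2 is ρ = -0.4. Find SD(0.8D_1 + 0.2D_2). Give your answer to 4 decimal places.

V(D_1) = (3.6)² = 12.96;  V(D_2) = (1)² = 1
Cov(D_1,D_2) = ρ·SD(D_1)·SD(D_2) = -0.4·3.6·1 = -1.44
V(0.8D_1 + 0.2D_2) = (0.8)²·V(D_1) + (0.2)²·V(D_2) + 2·(0.8)·(0.2)·Cov(D_1,D_2)
= 0.64·12.96 + 0.04·1 + 0.32·-1.44 = 7.8736
SD(0.8D_1 + 0.2D_2) = √7.8736 ≈ 2.8060

2.8060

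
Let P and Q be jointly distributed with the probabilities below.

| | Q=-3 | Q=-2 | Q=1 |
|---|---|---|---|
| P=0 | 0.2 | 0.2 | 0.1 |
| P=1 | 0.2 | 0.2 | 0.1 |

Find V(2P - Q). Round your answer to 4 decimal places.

E[P] = 0.5,  E[Q] = -1.8,  E[PQ] = -0.9
V(P) = 0.5 − (0.5)² = 0.25;  V(Q) = 5.4 − (-1.8)² = 2.16
Cov(P,Q) = -0.9 − (0.5)(-1.8) = 0
V(2P - Q) = (2)²·0.25 + (-1)²·2.16 + 2·(2)·(-1)·0 = 3.16

3.1600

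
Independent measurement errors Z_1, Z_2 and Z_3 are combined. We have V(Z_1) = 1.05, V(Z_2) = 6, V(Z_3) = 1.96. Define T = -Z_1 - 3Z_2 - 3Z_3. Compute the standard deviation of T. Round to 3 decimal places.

8.526

By independence, V(T) = (-1)²V(Z_1) + (-3)²V(Z_2) + (-3)²V(Z_3)
= (-1)²·1.05 + (-3)²·6 + (-3)²·1.96 = 72.69
sd(T) = √72.69 ≈ 8.526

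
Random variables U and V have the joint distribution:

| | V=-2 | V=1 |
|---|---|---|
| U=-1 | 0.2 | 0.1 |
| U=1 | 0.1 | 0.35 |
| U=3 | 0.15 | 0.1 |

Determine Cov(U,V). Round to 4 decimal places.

E[U] = 0.9,  E[V] = -0.35
E[UV] = -0.15
Cov(U,V) = E[UV] − E[U]E[V] = -0.15 − (0.9)(-0.35) = 0.165

0.1650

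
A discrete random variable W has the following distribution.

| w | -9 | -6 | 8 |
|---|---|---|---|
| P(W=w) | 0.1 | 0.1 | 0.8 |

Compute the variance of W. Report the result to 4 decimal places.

E[W] = (-9)(0.1) + (-6)(0.1) + (8)(0.8) = 4.9
E[W²] = (-9)²(0.1) + (-6)²(0.1) + (8)²(0.8) = 62.9
Var(W) = E[W²] − (E[W])² = 62.9 − (4.9)² = 38.89

38.8900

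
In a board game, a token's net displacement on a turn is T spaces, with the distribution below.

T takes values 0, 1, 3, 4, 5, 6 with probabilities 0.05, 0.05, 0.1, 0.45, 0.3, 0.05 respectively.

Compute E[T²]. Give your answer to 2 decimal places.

17.45

E[T²] = (0)²(0.05) + (1)²(0.05) + (3)²(0.1) + (4)²(0.45) + (5)²(0.3) + (6)²(0.05) = 17.45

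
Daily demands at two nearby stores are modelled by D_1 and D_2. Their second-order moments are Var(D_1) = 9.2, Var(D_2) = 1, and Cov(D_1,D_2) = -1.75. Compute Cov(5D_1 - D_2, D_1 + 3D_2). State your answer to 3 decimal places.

18.500

Cov(5D_1 - D_2, D_1 + 3D_2) = (5)(1)Var(D_1) + (-1)(3)Var(D_2) + [(5)(3) + (-1)(1)]Cov(D_1,D_2)
= 5·9.2 + -3·1 + 14·-1.75 = 18.5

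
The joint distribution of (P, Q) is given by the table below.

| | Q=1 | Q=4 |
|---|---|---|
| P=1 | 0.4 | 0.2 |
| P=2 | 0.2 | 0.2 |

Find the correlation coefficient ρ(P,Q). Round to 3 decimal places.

E[P] = 1.4,  E[Q] = 2.2
E[PQ] = 3.2
Cov(P,Q) = E[PQ] − E[P]E[Q] = 3.2 − (1.4)(2.2) = 0.12
Var(P) = 0.24,  Var(Q) = 2.16
ρ = 0.12 / √(0.24·2.16) ≈ 0.167

0.167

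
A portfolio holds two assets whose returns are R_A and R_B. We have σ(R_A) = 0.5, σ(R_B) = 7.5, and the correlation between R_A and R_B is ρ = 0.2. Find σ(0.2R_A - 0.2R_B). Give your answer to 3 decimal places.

1.483

V(R_A) = (0.5)² = 0.25;  V(R_B) = (7.5)² = 56.25
Cov(R_A,R_B) = ρ·σ(R_A)·σ(R_B) = 0.2·0.5·7.5 = 0.75
V(0.2R_A - 0.2R_B) = (0.2)²·V(R_A) + (-0.2)²·V(R_B) + 2·(0.2)·(-0.2)·Cov(R_A,R_B)
= 0.04·0.25 + 0.04·56.25 + -0.08·0.75 = 2.2
σ(0.2R_A - 0.2R_B) = √2.2 ≈ 1.483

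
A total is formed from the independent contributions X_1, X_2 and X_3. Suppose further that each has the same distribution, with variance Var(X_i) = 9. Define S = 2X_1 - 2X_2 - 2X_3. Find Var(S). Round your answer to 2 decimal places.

By independence, Var(S) = (2)²Var(X_1) + (-2)²Var(X_2) + (-2)²Var(X_3)
= (2)²·9 + (-2)²·9 + (-2)²·9 = 108

108.00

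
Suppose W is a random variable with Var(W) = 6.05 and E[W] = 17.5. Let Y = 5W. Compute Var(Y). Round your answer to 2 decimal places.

151.25

Var(5W) = (5)²·Var(W) = 25·6.05 = 151.25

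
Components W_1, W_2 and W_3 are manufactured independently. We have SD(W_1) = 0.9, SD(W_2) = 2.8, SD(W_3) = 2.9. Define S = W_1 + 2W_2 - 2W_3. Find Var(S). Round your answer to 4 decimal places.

65.8100

Var(W_1) = 0.81, Var(W_2) = 7.84, Var(W_3) = 8.41
By independence, Var(S) = (1)²Var(W_1) + (2)²Var(W_2) + (-2)²Var(W_3)
= (1)²·0.81 + (2)²·7.84 + (-2)²·8.41 = 65.81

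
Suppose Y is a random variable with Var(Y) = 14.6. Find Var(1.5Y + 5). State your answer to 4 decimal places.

Var(1.5Y + 5) = (1.5)²·Var(Y) = 2.25·14.6 = 32.85

32.8500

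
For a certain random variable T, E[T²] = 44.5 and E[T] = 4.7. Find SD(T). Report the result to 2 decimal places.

var(T) = 44.5 − (4.7)² = 22.41
SD(T) = √22.41 ≈ 4.73

4.73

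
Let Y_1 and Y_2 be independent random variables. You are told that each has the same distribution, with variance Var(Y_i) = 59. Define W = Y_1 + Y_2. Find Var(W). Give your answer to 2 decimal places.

118.00

By independence, Var(W) = (1)²Var(Y_1) + (1)²Var(Y_2)
= (1)²·59 + (1)²·59 = 118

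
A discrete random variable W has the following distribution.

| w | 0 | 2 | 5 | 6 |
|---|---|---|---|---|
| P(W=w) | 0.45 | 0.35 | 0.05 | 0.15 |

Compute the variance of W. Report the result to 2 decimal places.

4.63

E[W] = (0)(0.45) + (2)(0.35) + (5)(0.05) + (6)(0.15) = 1.85
E[W²] = (0)²(0.45) + (2)²(0.35) + (5)²(0.05) + (6)²(0.15) = 8.05
Var(W) = E[W²] − (E[W])² = 8.05 − (1.85)² = 4.6275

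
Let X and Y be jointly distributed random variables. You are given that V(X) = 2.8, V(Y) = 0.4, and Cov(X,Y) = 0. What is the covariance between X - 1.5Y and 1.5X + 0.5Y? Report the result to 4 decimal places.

Cov(X - 1.5Y, 1.5X + 0.5Y) = (1)(1.5)V(X) + (-1.5)(0.5)V(Y) + [(1)(0.5) + (-1.5)(1.5)]Cov(X,Y)
= 1.5·2.8 + -0.75·0.4 + -1.75·0 = 3.9

3.9000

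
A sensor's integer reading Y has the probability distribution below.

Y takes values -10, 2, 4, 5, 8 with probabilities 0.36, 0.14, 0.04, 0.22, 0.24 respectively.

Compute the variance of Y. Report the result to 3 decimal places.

E[Y] = (-10)(0.36) + (2)(0.14) + (4)(0.04) + (5)(0.22) + (8)(0.24) = -0.14
E[Y²] = (-10)²(0.36) + (2)²(0.14) + (4)²(0.04) + (5)²(0.22) + (8)²(0.24) = 58.06
var(Y) = E[Y²] − (E[Y])² = 58.06 − (-0.14)² = 58.0404

58.040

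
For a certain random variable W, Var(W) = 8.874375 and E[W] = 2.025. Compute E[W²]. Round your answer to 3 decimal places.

12.975

E[W²] = Var(W) + (E[W])² = 8.874375 + (2.025)² = 12.975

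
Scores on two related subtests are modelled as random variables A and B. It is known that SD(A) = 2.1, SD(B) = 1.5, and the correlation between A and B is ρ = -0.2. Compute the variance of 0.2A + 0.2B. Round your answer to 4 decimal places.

0.2160

V(A) = (2.1)² = 4.41;  V(B) = (1.5)² = 2.25
cov(A,B) = ρ·SD(A)·SD(B) = -0.2·2.1·1.5 = -0.63
V(0.2A + 0.2B) = (0.2)²·V(A) + (0.2)²·V(B) + 2·(0.2)·(0.2)·cov(A,B)
= 0.04·4.41 + 0.04·2.25 + 0.08·-0.63 = 0.216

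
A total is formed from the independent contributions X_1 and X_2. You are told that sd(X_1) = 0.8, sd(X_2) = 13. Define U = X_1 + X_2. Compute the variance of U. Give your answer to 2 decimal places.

var(X_1) = 0.64, var(X_2) = 169
By independence, var(U) = (1)²var(X_1) + (1)²var(X_2)
= (1)²·0.64 + (1)²·169 = 169.64

169.64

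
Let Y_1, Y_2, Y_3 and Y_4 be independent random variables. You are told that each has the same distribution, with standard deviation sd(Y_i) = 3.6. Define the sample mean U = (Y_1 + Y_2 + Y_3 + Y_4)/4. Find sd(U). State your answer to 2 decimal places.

1.80

V(Y_i) = (3.6)² = 12.96
By independence, V(U) = (0.25)²V(Y_1) + (0.25)²V(Y_2) + (0.25)²V(Y_3) + (0.25)²V(Y_4)
= (0.25)²·12.96 + (0.25)²·12.96 + (0.25)²·12.96 + (0.25)²·12.96 = 3.24
sd(U) = √3.24 ≈ 1.80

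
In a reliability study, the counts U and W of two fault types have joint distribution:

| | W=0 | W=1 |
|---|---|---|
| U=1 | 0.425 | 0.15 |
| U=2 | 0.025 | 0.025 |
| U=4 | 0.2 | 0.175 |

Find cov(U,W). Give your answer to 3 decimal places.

E[U] = 2.175,  E[W] = 0.35
E[UW] = 0.9
cov(U,W) = E[UW] − E[U]E[W] = 0.9 − (2.175)(0.35) = 0.13875

0.139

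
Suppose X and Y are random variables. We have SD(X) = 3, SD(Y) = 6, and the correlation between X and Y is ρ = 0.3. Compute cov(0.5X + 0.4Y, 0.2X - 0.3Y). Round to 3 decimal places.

-3.798

var(X) = (3)² = 9;  var(Y) = (6)² = 36
cov(X,Y) = ρ·SD(X)·SD(Y) = 0.3·3·6 = 5.4
cov(0.5X + 0.4Y, 0.2X - 0.3Y) = (0.5)(0.2)var(X) + (0.4)(-0.3)var(Y) + [(0.5)(-0.3) + (0.4)(0.2)]cov(X,Y)
= 0.1·9 + -0.12·36 + -0.07·5.4 = -3.798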